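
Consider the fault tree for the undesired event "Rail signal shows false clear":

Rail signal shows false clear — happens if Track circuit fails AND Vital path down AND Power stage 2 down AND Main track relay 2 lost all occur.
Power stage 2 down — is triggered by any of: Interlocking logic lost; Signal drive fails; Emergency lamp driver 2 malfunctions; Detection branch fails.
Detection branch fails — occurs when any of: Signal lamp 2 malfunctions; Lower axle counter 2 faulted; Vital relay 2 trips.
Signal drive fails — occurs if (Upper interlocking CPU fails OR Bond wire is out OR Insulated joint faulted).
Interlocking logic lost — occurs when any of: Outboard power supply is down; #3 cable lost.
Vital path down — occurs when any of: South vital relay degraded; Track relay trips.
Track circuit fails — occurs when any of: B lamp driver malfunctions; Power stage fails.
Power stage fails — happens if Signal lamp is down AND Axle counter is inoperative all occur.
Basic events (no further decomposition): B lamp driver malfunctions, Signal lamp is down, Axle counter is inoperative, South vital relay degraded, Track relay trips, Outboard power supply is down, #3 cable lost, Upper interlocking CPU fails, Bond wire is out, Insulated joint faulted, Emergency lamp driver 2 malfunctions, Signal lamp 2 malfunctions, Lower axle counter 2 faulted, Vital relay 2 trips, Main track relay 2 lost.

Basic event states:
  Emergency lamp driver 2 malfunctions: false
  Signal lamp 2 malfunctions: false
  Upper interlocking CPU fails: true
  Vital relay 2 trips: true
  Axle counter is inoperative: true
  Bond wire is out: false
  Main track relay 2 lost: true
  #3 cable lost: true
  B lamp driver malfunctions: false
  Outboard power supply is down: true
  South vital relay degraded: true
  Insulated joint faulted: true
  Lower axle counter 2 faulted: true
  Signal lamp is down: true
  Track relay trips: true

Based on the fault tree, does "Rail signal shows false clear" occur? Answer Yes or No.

Yes

Power stage fails [AND]: Signal lamp is down=occurs, Axle counter is inoperative=occurs → all inputs occur → occurs.
Track circuit fails [OR]: B lamp driver malfunctions=not, Power stage fails=occurs → at least one input occurs → occurs.
Vital path down [OR]: South vital relay degraded=occurs, Track relay trips=occurs → at least one input occurs → occurs.
Interlocking logic lost [OR]: Outboard power supply is down=occurs, #3 cable lost=occurs → at least one input occurs → occurs.
Signal drive fails [OR]: Upper interlocking CPU fails=occurs, Bond wire is out=not, Insulated joint faulted=occurs → at least one input occurs → occurs.
Detection branch fails [OR]: Signal lamp 2 malfunctions=not, Lower axle counter 2 faulted=occurs, Vital relay 2 trips=occurs → at least one input occurs → occurs.
Power stage 2 down [OR]: Interlocking logic lost=occurs, Signal drive fails=occurs, Emergency lamp driver 2 malfunctions=not, Detection branch fails=occurs → at least one input occurs → occurs.
Rail signal shows false clear [AND]: Track circuit fails=occurs, Vital path down=occurs, Power stage 2 down=occurs, Main track relay 2 lost=occurs → all inputs occur → occurs.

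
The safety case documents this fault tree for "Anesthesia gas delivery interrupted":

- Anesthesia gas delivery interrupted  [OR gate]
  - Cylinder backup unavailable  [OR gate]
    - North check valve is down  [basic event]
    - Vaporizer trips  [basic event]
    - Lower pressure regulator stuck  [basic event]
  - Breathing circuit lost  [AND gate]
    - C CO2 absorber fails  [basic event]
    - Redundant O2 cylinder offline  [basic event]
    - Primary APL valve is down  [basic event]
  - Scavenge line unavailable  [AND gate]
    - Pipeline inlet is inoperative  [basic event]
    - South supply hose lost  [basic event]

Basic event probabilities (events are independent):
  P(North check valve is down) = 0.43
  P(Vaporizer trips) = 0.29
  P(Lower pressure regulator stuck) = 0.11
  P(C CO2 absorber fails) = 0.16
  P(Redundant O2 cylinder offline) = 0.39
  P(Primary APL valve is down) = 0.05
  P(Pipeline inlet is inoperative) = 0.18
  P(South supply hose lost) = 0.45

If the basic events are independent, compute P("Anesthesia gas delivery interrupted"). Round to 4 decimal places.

0.6700

P(Cylinder backup unavailable) [OR] = 1 − (1−0.43) × (1−0.29) × (1−0.11) = 0.639817
P(Breathing circuit lost) [AND] = 0.16 × 0.39 × 0.05 = 0.003120
P(Scavenge line unavailable) [AND] = 0.18 × 0.45 = 0.081000
P(Anesthesia gas delivery interrupted) [OR] = 1 − (1−0.639817) × (1−0.003120) × (1−0.081000) = 0.670025
Rounded to 4 decimal places: P(Anesthesia gas delivery interrupted) ≈ 0.6700.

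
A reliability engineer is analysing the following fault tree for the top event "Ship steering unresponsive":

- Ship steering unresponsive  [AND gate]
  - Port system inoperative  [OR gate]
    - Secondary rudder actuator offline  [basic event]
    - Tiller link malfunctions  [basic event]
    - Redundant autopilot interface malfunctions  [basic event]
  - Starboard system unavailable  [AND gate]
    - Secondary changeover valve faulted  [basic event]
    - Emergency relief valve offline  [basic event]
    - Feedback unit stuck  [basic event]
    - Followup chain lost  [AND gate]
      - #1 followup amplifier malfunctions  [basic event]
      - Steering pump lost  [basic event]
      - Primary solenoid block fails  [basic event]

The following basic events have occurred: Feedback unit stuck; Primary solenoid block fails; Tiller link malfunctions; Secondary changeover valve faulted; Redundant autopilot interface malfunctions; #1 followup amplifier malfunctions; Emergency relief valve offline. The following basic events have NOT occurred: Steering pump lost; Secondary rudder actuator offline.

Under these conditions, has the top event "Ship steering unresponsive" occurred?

Port system inoperative [OR]: Secondary rudder actuator offline=not, Tiller link malfunctions=occurs, Redundant autopilot interface malfunctions=occurs → at least one input occurs → occurs.
Followup chain lost [AND]: #1 followup amplifier malfunctions=occurs, Steering pump lost=not, Primary solenoid block fails=occurs → not all inputs occur → does not occur.
Starboard system unavailable [AND]: Secondary changeover valve faulted=occurs, Emergency relief valve offline=occurs, Feedback unit stuck=occurs, Followup chain lost=not → not all inputs occur → does not occur.
Ship steering unresponsive [AND]: Port system inoperative=occurs, Starboard system unavailable=not → not all inputs occur → does not occur.

No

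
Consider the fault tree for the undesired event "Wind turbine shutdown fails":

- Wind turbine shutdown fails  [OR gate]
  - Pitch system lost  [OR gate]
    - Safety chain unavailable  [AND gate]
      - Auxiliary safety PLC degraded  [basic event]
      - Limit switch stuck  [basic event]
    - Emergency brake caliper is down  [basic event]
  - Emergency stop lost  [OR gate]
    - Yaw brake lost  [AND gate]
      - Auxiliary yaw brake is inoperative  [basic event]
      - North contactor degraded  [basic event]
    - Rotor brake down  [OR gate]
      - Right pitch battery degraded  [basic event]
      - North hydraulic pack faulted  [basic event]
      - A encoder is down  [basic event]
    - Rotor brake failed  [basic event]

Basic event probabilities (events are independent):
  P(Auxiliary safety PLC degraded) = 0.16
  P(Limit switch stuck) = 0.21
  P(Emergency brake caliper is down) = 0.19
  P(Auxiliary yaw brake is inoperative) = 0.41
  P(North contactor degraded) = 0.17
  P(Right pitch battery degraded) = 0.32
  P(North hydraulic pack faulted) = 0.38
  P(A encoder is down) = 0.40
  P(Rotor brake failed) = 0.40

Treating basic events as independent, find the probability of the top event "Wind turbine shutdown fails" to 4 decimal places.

P(Safety chain unavailable) [AND] = 0.16 × 0.21 = 0.033600
P(Pitch system lost) [OR] = 1 − (1−0.033600) × (1−0.19) = 0.217216
P(Yaw brake lost) [AND] = 0.41 × 0.17 = 0.069700
P(Rotor brake down) [OR] = 1 − (1−0.32) × (1−0.38) × (1−0.40) = 0.747040
P(Emergency stop lost) [OR] = 1 − (1−0.069700) × (1−0.747040) × (1−0.40) = 0.858803
P(Wind turbine shutdown fails) [OR] = 1 − (1−0.217216) × (1−0.858803) = 0.889473
Rounded to 4 decimal places: P(Wind turbine shutdown fails) ≈ 0.8895.

0.8895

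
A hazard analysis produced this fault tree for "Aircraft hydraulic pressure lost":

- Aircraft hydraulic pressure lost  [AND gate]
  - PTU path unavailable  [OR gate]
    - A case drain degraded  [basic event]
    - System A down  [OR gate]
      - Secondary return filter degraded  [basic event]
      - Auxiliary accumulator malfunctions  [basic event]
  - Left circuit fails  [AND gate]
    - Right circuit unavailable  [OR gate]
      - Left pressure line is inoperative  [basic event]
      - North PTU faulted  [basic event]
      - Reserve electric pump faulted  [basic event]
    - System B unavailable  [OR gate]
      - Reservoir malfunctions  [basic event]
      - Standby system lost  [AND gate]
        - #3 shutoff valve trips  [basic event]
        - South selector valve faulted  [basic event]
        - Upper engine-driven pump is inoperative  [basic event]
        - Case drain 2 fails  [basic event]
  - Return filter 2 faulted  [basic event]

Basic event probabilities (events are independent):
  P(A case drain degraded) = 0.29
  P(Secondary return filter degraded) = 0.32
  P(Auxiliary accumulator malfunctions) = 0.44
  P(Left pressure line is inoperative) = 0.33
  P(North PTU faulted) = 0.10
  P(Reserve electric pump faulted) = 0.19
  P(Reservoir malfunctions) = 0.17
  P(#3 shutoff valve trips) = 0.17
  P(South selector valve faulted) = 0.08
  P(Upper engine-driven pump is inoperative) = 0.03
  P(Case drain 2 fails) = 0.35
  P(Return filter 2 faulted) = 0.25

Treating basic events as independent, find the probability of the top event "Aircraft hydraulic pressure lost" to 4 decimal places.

0.0159

P(System A down) [OR] = 1 − (1−0.32) × (1−0.44) = 0.619200
P(PTU path unavailable) [OR] = 1 − (1−0.29) × (1−0.619200) = 0.729632
P(Right circuit unavailable) [OR] = 1 − (1−0.33) × (1−0.10) × (1−0.19) = 0.511570
P(Standby system lost) [AND] = 0.17 × 0.08 × 0.03 × 0.35 = 0.000143
P(System B unavailable) [OR] = 1 − (1−0.17) × (1−0.000143) = 0.170119
P(Left circuit fails) [AND] = 0.511570 × 0.170119 = 0.087028
P(Aircraft hydraulic pressure lost) [AND] = 0.729632 × 0.087028 × 0.25 = 0.015875
Rounded to 4 decimal places: P(Aircraft hydraulic pressure lost) ≈ 0.0159.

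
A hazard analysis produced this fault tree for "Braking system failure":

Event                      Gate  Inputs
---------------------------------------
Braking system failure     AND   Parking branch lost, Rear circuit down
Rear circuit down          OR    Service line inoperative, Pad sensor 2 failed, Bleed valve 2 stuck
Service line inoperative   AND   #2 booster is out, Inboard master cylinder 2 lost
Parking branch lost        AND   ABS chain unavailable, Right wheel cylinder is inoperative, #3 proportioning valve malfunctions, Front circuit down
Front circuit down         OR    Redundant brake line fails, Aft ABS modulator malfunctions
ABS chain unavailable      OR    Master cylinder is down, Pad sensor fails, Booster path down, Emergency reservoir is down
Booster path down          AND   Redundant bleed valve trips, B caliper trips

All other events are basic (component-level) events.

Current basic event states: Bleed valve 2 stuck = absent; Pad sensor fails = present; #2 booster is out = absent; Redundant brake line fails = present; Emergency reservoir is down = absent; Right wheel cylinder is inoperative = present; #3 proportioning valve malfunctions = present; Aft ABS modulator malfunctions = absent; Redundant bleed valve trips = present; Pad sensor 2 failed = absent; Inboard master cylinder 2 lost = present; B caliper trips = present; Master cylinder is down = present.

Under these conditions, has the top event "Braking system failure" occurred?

Booster path down [AND]: Redundant bleed valve trips=occurs, B caliper trips=occurs → all inputs occur → occurs.
ABS chain unavailable [OR]: Master cylinder is down=occurs, Pad sensor fails=occurs, Booster path down=occurs, Emergency reservoir is down=not → at least one input occurs → occurs.
Front circuit down [OR]: Redundant brake line fails=occurs, Aft ABS modulator malfunctions=not → at least one input occurs → occurs.
Parking branch lost [AND]: ABS chain unavailable=occurs, Right wheel cylinder is inoperative=occurs, #3 proportioning valve malfunctions=occurs, Front circuit down=occurs → all inputs occur → occurs.
Service line inoperative [AND]: #2 booster is out=not, Inboard master cylinder 2 lost=occurs → not all inputs occur → does not occur.
Rear circuit down [OR]: Service line inoperative=not, Pad sensor 2 failed=not, Bleed valve 2 stuck=not → no input occurs → does not occur.
Braking system failure [AND]: Parking branch lost=occurs, Rear circuit down=not → not all inputs occur → does not occur.

No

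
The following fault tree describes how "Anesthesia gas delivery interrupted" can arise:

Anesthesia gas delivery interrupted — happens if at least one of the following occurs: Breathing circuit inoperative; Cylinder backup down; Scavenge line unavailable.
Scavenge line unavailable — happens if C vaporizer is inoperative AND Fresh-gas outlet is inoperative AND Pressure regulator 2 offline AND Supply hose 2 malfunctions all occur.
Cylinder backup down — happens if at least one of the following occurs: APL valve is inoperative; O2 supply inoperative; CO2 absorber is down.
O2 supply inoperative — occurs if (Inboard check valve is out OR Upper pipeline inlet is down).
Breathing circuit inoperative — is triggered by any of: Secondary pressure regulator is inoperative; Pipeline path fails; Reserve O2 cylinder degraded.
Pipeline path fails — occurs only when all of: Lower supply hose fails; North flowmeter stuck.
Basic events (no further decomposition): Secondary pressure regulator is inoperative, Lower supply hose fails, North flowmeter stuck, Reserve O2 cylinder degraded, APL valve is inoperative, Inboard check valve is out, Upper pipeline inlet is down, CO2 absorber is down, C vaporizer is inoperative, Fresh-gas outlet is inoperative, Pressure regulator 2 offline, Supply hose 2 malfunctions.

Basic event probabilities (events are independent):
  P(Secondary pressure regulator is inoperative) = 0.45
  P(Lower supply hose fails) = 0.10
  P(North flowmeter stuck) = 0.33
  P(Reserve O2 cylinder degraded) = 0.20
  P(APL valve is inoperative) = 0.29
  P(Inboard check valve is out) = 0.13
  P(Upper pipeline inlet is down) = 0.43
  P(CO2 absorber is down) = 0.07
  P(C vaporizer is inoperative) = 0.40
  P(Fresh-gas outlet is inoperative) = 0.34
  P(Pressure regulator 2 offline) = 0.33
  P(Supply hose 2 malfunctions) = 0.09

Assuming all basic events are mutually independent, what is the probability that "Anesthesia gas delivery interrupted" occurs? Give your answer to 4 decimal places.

0.8612

P(Pipeline path fails) [AND] = 0.10 × 0.33 = 0.033000
P(Breathing circuit inoperative) [OR] = 1 − (1−0.45) × (1−0.033000) × (1−0.20) = 0.574520
P(O2 supply inoperative) [OR] = 1 − (1−0.13) × (1−0.43) = 0.504100
P(Cylinder backup down) [OR] = 1 − (1−0.29) × (1−0.504100) × (1−0.07) = 0.672557
P(Scavenge line unavailable) [AND] = 0.40 × 0.34 × 0.33 × 0.09 = 0.004039
P(Anesthesia gas delivery interrupted) [OR] = 1 − (1−0.574520) × (1−0.672557) × (1−0.004039) = 0.861242
Rounded to 4 decimal places: P(Anesthesia gas delivery interrupted) ≈ 0.8612.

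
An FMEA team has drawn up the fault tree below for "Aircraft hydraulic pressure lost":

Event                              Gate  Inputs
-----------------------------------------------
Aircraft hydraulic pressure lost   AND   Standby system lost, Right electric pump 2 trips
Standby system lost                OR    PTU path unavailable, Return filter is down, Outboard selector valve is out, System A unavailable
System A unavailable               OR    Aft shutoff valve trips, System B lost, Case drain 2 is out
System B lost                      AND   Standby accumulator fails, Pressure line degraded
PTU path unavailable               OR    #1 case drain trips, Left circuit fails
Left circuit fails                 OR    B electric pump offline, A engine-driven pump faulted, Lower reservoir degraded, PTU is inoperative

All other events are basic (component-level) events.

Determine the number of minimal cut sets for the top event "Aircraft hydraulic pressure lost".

10

Left circuit fails [OR]: union of children's cut sets → 4 cut set(s).
PTU path unavailable [OR]: union of children's cut sets → 5 cut set(s).
System B lost [AND]: one cut set from each child combined → 1 × 1 = 1 cut set(s).
System A unavailable [OR]: union of children's cut sets → 3 cut set(s).
Standby system lost [OR]: union of children's cut sets → 10 cut set(s).
Aircraft hydraulic pressure lost [AND]: one cut set from each child combined → 10 × 1 = 10 cut set(s).
Minimal cut sets: {#1 case drain trips, Right electric pump 2 trips}; {B electric pump offline, Right electric pump 2 trips}; {A engine-driven pump faulted, Right electric pump 2 trips}; {Lower reservoir degraded, Right electric pump 2 trips}; {PTU is inoperative, Right electric pump 2 trips}; {Return filter is down, Right electric pump 2 trips}; {Outboard selector valve is out, Right electric pump 2 trips}; {Aft shutoff valve trips, Right electric pump 2 trips}; {Pressure line degraded, Right electric pump 2 trips, Standby accumulator fails}; {Case drain 2 is out, Right electric pump 2 trips}.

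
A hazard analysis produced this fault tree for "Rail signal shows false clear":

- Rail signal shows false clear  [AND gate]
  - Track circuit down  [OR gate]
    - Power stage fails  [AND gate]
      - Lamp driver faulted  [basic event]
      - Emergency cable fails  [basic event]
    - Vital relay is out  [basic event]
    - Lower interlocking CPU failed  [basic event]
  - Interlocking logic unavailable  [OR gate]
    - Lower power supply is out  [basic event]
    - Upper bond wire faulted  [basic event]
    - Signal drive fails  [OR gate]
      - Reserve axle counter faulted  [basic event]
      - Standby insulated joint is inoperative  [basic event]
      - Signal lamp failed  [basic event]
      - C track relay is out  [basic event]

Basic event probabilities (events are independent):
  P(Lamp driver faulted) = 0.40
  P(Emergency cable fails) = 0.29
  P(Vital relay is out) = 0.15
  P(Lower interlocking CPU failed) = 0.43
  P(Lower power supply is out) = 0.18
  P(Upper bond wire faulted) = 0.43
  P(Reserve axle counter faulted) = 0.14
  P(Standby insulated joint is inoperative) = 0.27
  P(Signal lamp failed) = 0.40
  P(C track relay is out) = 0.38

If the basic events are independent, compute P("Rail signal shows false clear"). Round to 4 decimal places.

0.5093

P(Power stage fails) [AND] = 0.40 × 0.29 = 0.116000
P(Track circuit down) [OR] = 1 − (1−0.116000) × (1−0.15) × (1−0.43) = 0.571702
P(Signal drive fails) [OR] = 1 − (1−0.14) × (1−0.27) × (1−0.40) × (1−0.38) = 0.766458
P(Interlocking logic unavailable) [OR] = 1 − (1−0.18) × (1−0.43) × (1−0.766458) = 0.890842
P(Rail signal shows false clear) [AND] = 0.571702 × 0.890842 = 0.509296
Rounded to 4 decimal places: P(Rail signal shows false clear) ≈ 0.5093.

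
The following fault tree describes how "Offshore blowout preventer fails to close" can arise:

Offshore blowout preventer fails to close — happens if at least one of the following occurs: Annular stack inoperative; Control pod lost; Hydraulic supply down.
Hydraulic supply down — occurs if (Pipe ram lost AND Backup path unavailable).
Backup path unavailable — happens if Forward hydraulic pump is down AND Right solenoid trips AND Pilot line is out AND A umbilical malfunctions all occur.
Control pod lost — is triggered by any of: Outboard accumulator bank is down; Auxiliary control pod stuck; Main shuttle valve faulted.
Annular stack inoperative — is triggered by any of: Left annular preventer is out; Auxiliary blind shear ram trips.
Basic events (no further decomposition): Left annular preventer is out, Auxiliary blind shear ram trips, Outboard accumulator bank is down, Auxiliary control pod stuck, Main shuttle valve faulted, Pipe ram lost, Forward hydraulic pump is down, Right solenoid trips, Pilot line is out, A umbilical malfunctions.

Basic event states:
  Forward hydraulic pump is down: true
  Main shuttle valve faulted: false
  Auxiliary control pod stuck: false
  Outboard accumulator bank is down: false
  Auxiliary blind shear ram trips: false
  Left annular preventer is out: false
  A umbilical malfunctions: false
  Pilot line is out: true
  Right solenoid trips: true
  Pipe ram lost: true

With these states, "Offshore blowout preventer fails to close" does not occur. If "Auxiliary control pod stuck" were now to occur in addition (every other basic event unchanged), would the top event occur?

Yes

Counterfactual: set "Auxiliary control pod stuck" to occurred.
Annular stack inoperative [OR]: Left annular preventer is out=not, Auxiliary blind shear ram trips=not → no input occurs → does not occur.
Control pod lost [OR]: Outboard accumulator bank is down=not, Auxiliary control pod stuck=occurs, Main shuttle valve faulted=not → at least one input occurs → occurs.
Backup path unavailable [AND]: Forward hydraulic pump is down=occurs, Right solenoid trips=occurs, Pilot line is out=occurs, A umbilical malfunctions=not → not all inputs occur → does not occur.
Hydraulic supply down [AND]: Pipe ram lost=occurs, Backup path unavailable=not → not all inputs occur → does not occur.
Offshore blowout preventer fails to close [OR]: Annular stack inoperative=not, Control pod lost=occurs, Hydraulic supply down=not → at least one input occurs → occurs.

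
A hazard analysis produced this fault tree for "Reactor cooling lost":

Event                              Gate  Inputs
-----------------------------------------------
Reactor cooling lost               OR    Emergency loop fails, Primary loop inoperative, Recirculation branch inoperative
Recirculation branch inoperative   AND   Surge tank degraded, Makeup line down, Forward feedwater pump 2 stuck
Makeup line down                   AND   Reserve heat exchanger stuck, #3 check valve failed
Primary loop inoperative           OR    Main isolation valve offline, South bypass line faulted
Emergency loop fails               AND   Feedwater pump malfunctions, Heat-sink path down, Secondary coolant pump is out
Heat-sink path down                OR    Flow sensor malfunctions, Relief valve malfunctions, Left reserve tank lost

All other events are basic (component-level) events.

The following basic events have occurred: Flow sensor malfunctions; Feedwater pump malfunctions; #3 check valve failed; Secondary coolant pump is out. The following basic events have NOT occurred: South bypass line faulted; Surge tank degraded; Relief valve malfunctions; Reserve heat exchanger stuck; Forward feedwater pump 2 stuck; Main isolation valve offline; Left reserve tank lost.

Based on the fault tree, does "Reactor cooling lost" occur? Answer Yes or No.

Heat-sink path down [OR]: Flow sensor malfunctions=occurs, Relief valve malfunctions=not, Left reserve tank lost=not → at least one input occurs → occurs.
Emergency loop fails [AND]: Feedwater pump malfunctions=occurs, Heat-sink path down=occurs, Secondary coolant pump is out=occurs → all inputs occur → occurs.
Primary loop inoperative [OR]: Main isolation valve offline=not, South bypass line faulted=not → no input occurs → does not occur.
Makeup line down [AND]: Reserve heat exchanger stuck=not, #3 check valve failed=occurs → not all inputs occur → does not occur.
Recirculation branch inoperative [AND]: Surge tank degraded=not, Makeup line down=not, Forward feedwater pump 2 stuck=not → not all inputs occur → does not occur.
Reactor cooling lost [OR]: Emergency loop fails=occurs, Primary loop inoperative=not, Recirculation branch inoperative=not → at least one input occurs → occurs.

Yes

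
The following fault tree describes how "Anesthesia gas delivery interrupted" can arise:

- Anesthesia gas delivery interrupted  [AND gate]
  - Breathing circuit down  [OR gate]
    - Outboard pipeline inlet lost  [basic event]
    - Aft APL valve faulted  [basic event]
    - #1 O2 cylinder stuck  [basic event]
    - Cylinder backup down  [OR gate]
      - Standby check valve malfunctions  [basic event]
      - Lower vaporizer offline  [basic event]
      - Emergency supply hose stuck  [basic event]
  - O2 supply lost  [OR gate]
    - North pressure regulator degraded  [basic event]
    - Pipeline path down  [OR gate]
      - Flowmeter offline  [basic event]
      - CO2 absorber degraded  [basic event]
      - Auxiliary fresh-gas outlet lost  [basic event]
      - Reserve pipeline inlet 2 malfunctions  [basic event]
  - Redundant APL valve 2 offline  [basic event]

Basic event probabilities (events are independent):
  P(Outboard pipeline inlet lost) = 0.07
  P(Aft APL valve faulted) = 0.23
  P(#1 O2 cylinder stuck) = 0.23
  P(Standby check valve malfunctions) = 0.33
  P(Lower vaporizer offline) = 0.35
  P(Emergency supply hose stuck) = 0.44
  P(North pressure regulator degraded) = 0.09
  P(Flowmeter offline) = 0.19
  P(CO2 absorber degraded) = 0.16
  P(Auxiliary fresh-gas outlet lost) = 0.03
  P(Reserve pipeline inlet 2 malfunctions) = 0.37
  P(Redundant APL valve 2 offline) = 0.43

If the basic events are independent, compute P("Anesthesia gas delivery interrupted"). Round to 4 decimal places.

0.2314

P(Cylinder backup down) [OR] = 1 − (1−0.33) × (1−0.35) × (1−0.44) = 0.756120
P(Breathing circuit down) [OR] = 1 − (1−0.07) × (1−0.23) × (1−0.23) × (1−0.756120) = 0.865525
P(Pipeline path down) [OR] = 1 − (1−0.19) × (1−0.16) × (1−0.03) × (1−0.37) = 0.584208
P(O2 supply lost) [OR] = 1 − (1−0.09) × (1−0.584208) = 0.621629
P(Anesthesia gas delivery interrupted) [AND] = 0.865525 × 0.621629 × 0.43 = 0.231355
Rounded to 4 decimal places: P(Anesthesia gas delivery interrupted) ≈ 0.2314.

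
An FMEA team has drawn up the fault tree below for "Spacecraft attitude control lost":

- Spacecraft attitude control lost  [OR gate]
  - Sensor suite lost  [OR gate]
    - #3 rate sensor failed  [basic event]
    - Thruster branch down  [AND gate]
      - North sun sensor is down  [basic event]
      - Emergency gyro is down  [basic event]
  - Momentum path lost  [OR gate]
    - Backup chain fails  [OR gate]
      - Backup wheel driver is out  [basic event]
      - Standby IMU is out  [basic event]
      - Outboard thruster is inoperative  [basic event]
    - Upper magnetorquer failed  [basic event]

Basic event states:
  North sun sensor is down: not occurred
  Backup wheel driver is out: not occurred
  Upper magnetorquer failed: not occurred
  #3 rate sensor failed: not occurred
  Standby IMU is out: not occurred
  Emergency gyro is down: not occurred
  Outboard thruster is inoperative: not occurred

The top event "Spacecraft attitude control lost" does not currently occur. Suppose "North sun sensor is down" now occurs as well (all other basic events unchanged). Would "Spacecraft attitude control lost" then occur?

Counterfactual: set "North sun sensor is down" to occurred.
Thruster branch down [AND]: North sun sensor is down=occurs, Emergency gyro is down=not → not all inputs occur → does not occur.
Sensor suite lost [OR]: #3 rate sensor failed=not, Thruster branch down=not → no input occurs → does not occur.
Backup chain fails [OR]: Backup wheel driver is out=not, Standby IMU is out=not, Outboard thruster is inoperative=not → no input occurs → does not occur.
Momentum path lost [OR]: Backup chain fails=not, Upper magnetorquer failed=not → no input occurs → does not occur.
Spacecraft attitude control lost [OR]: Sensor suite lost=not, Momentum path lost=not → no input occurs → does not occur.

No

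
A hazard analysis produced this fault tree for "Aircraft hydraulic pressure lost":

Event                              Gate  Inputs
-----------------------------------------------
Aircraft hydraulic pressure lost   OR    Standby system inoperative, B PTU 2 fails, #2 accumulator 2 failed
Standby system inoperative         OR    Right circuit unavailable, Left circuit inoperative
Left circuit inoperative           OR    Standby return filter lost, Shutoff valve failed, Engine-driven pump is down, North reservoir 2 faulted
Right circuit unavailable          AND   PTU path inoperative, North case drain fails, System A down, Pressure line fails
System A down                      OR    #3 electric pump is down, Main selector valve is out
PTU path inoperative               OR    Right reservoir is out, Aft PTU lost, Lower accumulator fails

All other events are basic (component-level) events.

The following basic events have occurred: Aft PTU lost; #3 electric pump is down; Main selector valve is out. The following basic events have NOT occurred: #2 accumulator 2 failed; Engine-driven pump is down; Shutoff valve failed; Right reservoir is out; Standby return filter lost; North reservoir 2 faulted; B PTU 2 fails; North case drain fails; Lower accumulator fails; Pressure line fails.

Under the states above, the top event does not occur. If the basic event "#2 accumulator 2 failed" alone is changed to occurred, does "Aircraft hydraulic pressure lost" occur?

Counterfactual: set "#2 accumulator 2 failed" to occurred.
PTU path inoperative [OR]: Right reservoir is out=not, Aft PTU lost=occurs, Lower accumulator fails=not → at least one input occurs → occurs.
System A down [OR]: #3 electric pump is down=occurs, Main selector valve is out=occurs → at least one input occurs → occurs.
Right circuit unavailable [AND]: PTU path inoperative=occurs, North case drain fails=not, System A down=occurs, Pressure line fails=not → not all inputs occur → does not occur.
Left circuit inoperative [OR]: Standby return filter lost=not, Shutoff valve failed=not, Engine-driven pump is down=not, North reservoir 2 faulted=not → no input occurs → does not occur.
Standby system inoperative [OR]: Right circuit unavailable=not, Left circuit inoperative=not → no input occurs → does not occur.
Aircraft hydraulic pressure lost [OR]: Standby system inoperative=not, B PTU 2 fails=not, #2 accumulator 2 failed=occurs → at least one input occurs → occurs.

Yes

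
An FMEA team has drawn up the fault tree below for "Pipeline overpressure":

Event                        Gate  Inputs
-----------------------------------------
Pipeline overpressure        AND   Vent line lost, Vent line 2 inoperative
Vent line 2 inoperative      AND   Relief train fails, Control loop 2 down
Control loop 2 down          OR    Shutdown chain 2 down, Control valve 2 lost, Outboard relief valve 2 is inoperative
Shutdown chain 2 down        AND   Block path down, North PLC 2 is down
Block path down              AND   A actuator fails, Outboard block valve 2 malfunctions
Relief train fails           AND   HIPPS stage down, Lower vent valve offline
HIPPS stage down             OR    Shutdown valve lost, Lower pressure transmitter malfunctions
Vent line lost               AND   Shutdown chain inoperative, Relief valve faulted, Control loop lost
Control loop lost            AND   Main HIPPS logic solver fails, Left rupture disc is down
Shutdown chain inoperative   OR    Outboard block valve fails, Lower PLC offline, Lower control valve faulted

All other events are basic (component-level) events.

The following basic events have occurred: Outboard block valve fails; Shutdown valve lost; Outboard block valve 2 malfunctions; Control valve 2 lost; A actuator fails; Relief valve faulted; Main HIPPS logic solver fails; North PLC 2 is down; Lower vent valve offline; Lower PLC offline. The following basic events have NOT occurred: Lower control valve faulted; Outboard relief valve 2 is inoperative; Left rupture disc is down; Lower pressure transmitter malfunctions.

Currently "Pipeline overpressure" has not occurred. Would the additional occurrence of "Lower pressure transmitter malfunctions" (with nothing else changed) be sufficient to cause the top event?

No

Counterfactual: set "Lower pressure transmitter malfunctions" to occurred.
Shutdown chain inoperative [OR]: Outboard block valve fails=occurs, Lower PLC offline=occurs, Lower control valve faulted=not → at least one input occurs → occurs.
Control loop lost [AND]: Main HIPPS logic solver fails=occurs, Left rupture disc is down=not → not all inputs occur → does not occur.
Vent line lost [AND]: Shutdown chain inoperative=occurs, Relief valve faulted=occurs, Control loop lost=not → not all inputs occur → does not occur.
HIPPS stage down [OR]: Shutdown valve lost=occurs, Lower pressure transmitter malfunctions=occurs → at least one input occurs → occurs.
Relief train fails [AND]: HIPPS stage down=occurs, Lower vent valve offline=occurs → all inputs occur → occurs.
Block path down [AND]: A actuator fails=occurs, Outboard block valve 2 malfunctions=occurs → all inputs occur → occurs.
Shutdown chain 2 down [AND]: Block path down=occurs, North PLC 2 is down=occurs → all inputs occur → occurs.
Control loop 2 down [OR]: Shutdown chain 2 down=occurs, Control valve 2 lost=occurs, Outboard relief valve 2 is inoperative=not → at least one input occurs → occurs.
Vent line 2 inoperative [AND]: Relief train fails=occurs, Control loop 2 down=occurs → all inputs occur → occurs.
Pipeline overpressure [AND]: Vent line lost=not, Vent line 2 inoperative=occurs → not all inputs occur → does not occur.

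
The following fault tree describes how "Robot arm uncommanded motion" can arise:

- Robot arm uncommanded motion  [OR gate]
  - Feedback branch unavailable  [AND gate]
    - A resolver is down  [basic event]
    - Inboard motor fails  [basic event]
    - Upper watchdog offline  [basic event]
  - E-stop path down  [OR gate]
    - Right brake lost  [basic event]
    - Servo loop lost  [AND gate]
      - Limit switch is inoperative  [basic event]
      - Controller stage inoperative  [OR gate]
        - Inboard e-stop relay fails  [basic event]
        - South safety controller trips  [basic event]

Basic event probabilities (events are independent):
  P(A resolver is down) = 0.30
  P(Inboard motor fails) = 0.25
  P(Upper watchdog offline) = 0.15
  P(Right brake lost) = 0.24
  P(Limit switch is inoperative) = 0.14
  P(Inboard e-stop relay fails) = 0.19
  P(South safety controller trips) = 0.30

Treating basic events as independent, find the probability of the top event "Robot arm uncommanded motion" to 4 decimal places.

0.2941

P(Feedback branch unavailable) [AND] = 0.30 × 0.25 × 0.15 = 0.011250
P(Controller stage inoperative) [OR] = 1 − (1−0.19) × (1−0.30) = 0.433000
P(Servo loop lost) [AND] = 0.14 × 0.433000 = 0.060620
P(E-stop path down) [OR] = 1 − (1−0.24) × (1−0.060620) = 0.286071
P(Robot arm uncommanded motion) [OR] = 1 − (1−0.011250) × (1−0.286071) = 0.294103
Rounded to 4 decimal places: P(Robot arm uncommanded motion) ≈ 0.2941.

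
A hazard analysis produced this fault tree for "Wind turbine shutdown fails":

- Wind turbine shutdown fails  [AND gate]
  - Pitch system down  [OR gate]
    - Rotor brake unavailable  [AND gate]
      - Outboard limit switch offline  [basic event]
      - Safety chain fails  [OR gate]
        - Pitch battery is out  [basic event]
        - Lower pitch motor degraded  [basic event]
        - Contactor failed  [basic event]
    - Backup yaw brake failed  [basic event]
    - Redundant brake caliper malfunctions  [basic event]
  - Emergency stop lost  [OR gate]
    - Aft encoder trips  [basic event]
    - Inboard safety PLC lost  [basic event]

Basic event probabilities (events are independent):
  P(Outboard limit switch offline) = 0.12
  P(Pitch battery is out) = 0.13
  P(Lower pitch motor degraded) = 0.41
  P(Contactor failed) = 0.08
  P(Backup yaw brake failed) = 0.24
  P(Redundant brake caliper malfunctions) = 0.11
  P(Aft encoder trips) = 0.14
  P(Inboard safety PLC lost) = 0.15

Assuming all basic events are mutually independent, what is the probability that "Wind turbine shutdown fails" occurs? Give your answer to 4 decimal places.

P(Safety chain fails) [OR] = 1 − (1−0.13) × (1−0.41) × (1−0.08) = 0.527764
P(Rotor brake unavailable) [AND] = 0.12 × 0.527764 = 0.063332
P(Pitch system down) [OR] = 1 − (1−0.063332) × (1−0.24) × (1−0.11) = 0.366438
P(Emergency stop lost) [OR] = 1 − (1−0.14) × (1−0.15) = 0.269000
P(Wind turbine shutdown fails) [AND] = 0.366438 × 0.269000 = 0.098572
Rounded to 4 decimal places: P(Wind turbine shutdown fails) ≈ 0.0986.

0.0986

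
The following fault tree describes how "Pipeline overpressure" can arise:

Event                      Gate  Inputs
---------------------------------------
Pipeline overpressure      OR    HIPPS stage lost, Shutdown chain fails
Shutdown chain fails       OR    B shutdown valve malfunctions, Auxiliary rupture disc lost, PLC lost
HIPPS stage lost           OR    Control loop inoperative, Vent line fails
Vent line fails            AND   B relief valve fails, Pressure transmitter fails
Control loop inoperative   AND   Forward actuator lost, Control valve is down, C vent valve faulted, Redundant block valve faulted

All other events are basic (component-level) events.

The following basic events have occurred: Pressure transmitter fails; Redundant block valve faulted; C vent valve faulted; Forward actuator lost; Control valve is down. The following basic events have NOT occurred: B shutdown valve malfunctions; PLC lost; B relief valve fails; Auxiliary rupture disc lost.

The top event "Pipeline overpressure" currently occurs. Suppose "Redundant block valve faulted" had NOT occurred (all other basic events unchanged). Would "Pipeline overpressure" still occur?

Counterfactual: set "Redundant block valve faulted" to not occurred.
Control loop inoperative [AND]: Forward actuator lost=occurs, Control valve is down=occurs, C vent valve faulted=occurs, Redundant block valve faulted=not → not all inputs occur → does not occur.
Vent line fails [AND]: B relief valve fails=not, Pressure transmitter fails=occurs → not all inputs occur → does not occur.
HIPPS stage lost [OR]: Control loop inoperative=not, Vent line fails=not → no input occurs → does not occur.
Shutdown chain fails [OR]: B shutdown valve malfunctions=not, Auxiliary rupture disc lost=not, PLC lost=not → no input occurs → does not occur.
Pipeline overpressure [OR]: HIPPS stage lost=not, Shutdown chain fails=not → no input occurs → does not occur.

No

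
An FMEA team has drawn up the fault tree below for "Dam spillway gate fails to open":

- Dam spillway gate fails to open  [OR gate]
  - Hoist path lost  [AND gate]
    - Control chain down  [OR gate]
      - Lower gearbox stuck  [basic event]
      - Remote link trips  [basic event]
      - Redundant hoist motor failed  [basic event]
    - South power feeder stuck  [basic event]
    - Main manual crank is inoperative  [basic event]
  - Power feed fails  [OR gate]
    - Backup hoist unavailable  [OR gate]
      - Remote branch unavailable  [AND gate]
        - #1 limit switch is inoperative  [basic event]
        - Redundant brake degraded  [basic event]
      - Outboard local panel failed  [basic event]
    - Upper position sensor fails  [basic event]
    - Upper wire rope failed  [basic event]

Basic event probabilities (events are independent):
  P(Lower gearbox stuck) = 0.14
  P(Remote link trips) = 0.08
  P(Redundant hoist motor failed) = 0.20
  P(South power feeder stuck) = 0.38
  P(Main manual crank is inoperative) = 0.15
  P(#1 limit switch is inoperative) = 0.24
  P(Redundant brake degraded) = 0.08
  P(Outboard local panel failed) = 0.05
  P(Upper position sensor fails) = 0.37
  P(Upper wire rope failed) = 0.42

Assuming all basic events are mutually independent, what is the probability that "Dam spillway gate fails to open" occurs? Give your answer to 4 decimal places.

0.6667

P(Control chain down) [OR] = 1 − (1−0.14) × (1−0.08) × (1−0.20) = 0.367040
P(Hoist path lost) [AND] = 0.367040 × 0.38 × 0.15 = 0.020921
P(Remote branch unavailable) [AND] = 0.24 × 0.08 = 0.019200
P(Backup hoist unavailable) [OR] = 1 − (1−0.019200) × (1−0.05) = 0.068240
P(Power feed fails) [OR] = 1 − (1−0.068240) × (1−0.37) × (1−0.42) = 0.659535
P(Dam spillway gate fails to open) [OR] = 1 − (1−0.020921) × (1−0.659535) = 0.666658
Rounded to 4 decimal places: P(Dam spillway gate fails to open) ≈ 0.6667.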